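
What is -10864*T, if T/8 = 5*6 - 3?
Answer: -2346624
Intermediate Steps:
T = 216 (T = 8*(5*6 - 3) = 8*(30 - 3) = 8*27 = 216)
-10864*T = -10864*216 = -2346624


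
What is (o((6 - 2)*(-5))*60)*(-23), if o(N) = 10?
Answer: -13800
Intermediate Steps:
(o((6 - 2)*(-5))*60)*(-23) = (10*60)*(-23) = 600*(-23) = -13800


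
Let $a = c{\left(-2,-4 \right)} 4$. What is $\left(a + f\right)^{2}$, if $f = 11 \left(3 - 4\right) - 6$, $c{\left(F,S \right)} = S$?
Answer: $1089$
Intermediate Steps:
$f = -17$ ($f = 11 \left(3 - 4\right) - 6 = 11 \left(-1\right) - 6 = -11 - 6 = -17$)
$a = -16$ ($a = \left(-4\right) 4 = -16$)
$\left(a + f\right)^{2} = \left(-16 - 17\right)^{2} = \left(-33\right)^{2} = 1089$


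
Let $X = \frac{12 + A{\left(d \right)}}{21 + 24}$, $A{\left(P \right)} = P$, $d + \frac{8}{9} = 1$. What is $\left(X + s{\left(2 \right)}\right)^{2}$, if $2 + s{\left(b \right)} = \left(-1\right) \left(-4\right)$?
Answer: $\frac{844561}{164025} \approx 5.149$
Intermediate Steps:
$d = \frac{1}{9}$ ($d = - \frac{8}{9} + 1 = \frac{1}{9} \approx 0.11111$)
$s{\left(b \right)} = 2$ ($s{\left(b \right)} = -2 - -4 = -2 + 4 = 2$)
$X = \frac{109}{405}$ ($X = \frac{12 + \frac{1}{9}}{21 + 24} = \frac{109}{9 \cdot 45} = \frac{109}{9} \cdot \frac{1}{45} = \frac{109}{405} \approx 0.26914$)
$\left(X + s{\left(2 \right)}\right)^{2} = \left(\frac{109}{405} + 2\right)^{2} = \left(\frac{919}{405}\right)^{2} = \frac{844561}{164025}$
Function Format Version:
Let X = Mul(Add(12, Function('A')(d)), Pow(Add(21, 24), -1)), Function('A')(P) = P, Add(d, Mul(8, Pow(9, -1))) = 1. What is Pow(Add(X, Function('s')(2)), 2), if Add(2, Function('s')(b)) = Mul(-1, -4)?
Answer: Rational(844561, 164025) ≈ 5.1490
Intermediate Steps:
d = Rational(1, 9) (d = Add(Rational(-8, 9), 1) = Rational(1, 9) ≈ 0.11111)
Function('s')(b) = 2 (Function('s')(b) = Add(-2, Mul(-1, -4)) = Add(-2, 4) = 2)
X = Rational(109, 405) (X = Mul(Add(12, Rational(1, 9)), Pow(Add(21, 24), -1)) = Mul(Rational(109, 9), Pow(45, -1)) = Mul(Rational(109, 9), Rational(1, 45)) = Rational(109, 405) ≈ 0.26914)
Pow(Add(X, Function('s')(2)), 2) = Pow(Add(Rational(109, 405), 2), 2) = Pow(Rational(919, 405), 2) = Rational(844561, 164025)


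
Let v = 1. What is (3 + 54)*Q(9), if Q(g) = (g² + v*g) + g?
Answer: 5643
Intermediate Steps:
Q(g) = g² + 2*g (Q(g) = (g² + 1*g) + g = (g² + g) + g = (g + g²) + g = g² + 2*g)
(3 + 54)*Q(9) = (3 + 54)*(9*(2 + 9)) = 57*(9*11) = 57*99 = 5643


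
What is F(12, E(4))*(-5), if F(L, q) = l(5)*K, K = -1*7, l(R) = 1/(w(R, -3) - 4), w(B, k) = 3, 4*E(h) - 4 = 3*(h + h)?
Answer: -35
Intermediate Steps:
E(h) = 1 + 3*h/2 (E(h) = 1 + (3*(h + h))/4 = 1 + (3*(2*h))/4 = 1 + (6*h)/4 = 1 + 3*h/2)
l(R) = -1 (l(R) = 1/(3 - 4) = 1/(-1) = -1)
K = -7
F(L, q) = 7 (F(L, q) = -1*(-7) = 7)
F(12, E(4))*(-5) = 7*(-5) = -35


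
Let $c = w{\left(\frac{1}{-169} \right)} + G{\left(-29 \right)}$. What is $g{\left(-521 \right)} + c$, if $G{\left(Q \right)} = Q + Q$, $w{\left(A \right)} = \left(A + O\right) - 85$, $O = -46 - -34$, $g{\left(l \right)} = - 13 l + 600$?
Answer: $\frac{1219841}{169} \approx 7218.0$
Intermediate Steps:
$g{\left(l \right)} = 600 - 13 l$
$O = -12$ ($O = -46 + 34 = -12$)
$w{\left(A \right)} = -97 + A$ ($w{\left(A \right)} = \left(A - 12\right) - 85 = \left(-12 + A\right) - 85 = -97 + A$)
$G{\left(Q \right)} = 2 Q$
$c = - \frac{26196}{169}$ ($c = \left(-97 + \frac{1}{-169}\right) + 2 \left(-29\right) = \left(-97 - \frac{1}{169}\right) - 58 = - \frac{16394}{169} - 58 = - \frac{26196}{169} \approx -155.01$)
$g{\left(-521 \right)} + c = \left(600 - -6773\right) - \frac{26196}{169} = \left(600 + 6773\right) - \frac{26196}{169} = 7373 - \frac{26196}{169} = \frac{1219841}{169}$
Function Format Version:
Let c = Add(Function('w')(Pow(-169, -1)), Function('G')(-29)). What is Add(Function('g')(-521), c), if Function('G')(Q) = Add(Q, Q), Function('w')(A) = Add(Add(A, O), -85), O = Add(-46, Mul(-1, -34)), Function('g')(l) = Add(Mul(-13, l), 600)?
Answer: Rational(1219841, 169) ≈ 7218.0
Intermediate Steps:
Function('g')(l) = Add(600, Mul(-13, l))
O = -12 (O = Add(-46, 34) = -12)
Function('w')(A) = Add(-97, A) (Function('w')(A) = Add(Add(A, -12), -85) = Add(Add(-12, A), -85) = Add(-97, A))
Function('G')(Q) = Mul(2, Q)
c = Rational(-26196, 169) (c = Add(Add(-97, Pow(-169, -1)), Mul(2, -29)) = Add(Add(-97, Rational(-1, 169)), -58) = Add(Rational(-16394, 169), -58) = Rational(-26196, 169) ≈ -155.01)
Add(Function('g')(-521), c) = Add(Add(600, Mul(-13, -521)), Rational(-26196, 169)) = Add(Add(600, 6773), Rational(-26196, 169)) = Add(7373, Rational(-26196, 169)) = Rational(1219841, 169)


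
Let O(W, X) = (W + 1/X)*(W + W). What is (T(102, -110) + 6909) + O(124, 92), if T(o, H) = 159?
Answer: 869922/23 ≈ 37823.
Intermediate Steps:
O(W, X) = 2*W*(W + 1/X) (O(W, X) = (W + 1/X)*(2*W) = 2*W*(W + 1/X))
(T(102, -110) + 6909) + O(124, 92) = (159 + 6909) + 2*124*(1 + 124*92)/92 = 7068 + 2*124*(1/92)*(1 + 11408) = 7068 + 2*124*(1/92)*11409 = 7068 + 707358/23 = 869922/23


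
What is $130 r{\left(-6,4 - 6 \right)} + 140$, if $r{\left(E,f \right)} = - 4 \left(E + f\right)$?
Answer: $4300$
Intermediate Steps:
$r{\left(E,f \right)} = - 4 E - 4 f$
$130 r{\left(-6,4 - 6 \right)} + 140 = 130 \left(\left(-4\right) \left(-6\right) - 4 \left(4 - 6\right)\right) + 140 = 130 \left(24 - -8\right) + 140 = 130 \left(24 + 8\right) + 140 = 130 \cdot 32 + 140 = 4160 + 140 = 4300$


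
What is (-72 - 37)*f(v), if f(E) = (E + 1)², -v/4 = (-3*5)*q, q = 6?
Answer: -14204989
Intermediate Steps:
v = 360 (v = -4*(-3*5)*6 = -(-60)*6 = -4*(-90) = 360)
f(E) = (1 + E)²
(-72 - 37)*f(v) = (-72 - 37)*(1 + 360)² = -109*361² = -109*130321 = -14204989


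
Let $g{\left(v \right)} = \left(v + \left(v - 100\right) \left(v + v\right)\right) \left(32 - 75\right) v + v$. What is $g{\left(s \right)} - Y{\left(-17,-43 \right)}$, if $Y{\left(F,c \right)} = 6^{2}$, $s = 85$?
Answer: $9009624$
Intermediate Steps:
$g{\left(v \right)} = v + v \left(- 43 v - 86 v \left(-100 + v\right)\right)$ ($g{\left(v \right)} = \left(v + \left(-100 + v\right) 2 v\right) \left(-43\right) v + v = \left(v + 2 v \left(-100 + v\right)\right) \left(-43\right) v + v = \left(- 43 v - 86 v \left(-100 + v\right)\right) v + v = v \left(- 43 v - 86 v \left(-100 + v\right)\right) + v = v + v \left(- 43 v - 86 v \left(-100 + v\right)\right)$)
$Y{\left(F,c \right)} = 36$
$g{\left(s \right)} - Y{\left(-17,-43 \right)} = 85 \left(1 - 86 \cdot 85^{2} + 8557 \cdot 85\right) - 36 = 85 \left(1 - 621350 + 727345\right) - 36 = 85 \cdot 105996 - 36 = 9009660 - 36 = 9009624$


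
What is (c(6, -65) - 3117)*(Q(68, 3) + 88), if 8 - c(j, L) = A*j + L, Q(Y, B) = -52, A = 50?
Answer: -120384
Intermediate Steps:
c(j, L) = 8 - L - 50*j (c(j, L) = 8 - (50*j + L) = 8 - (L + 50*j) = 8 + (-L - 50*j) = 8 - L - 50*j)
(c(6, -65) - 3117)*(Q(68, 3) + 88) = ((8 - 1*(-65) - 50*6) - 3117)*(-52 + 88) = ((8 + 65 - 300) - 3117)*36 = (-227 - 3117)*36 = -3344*36 = -120384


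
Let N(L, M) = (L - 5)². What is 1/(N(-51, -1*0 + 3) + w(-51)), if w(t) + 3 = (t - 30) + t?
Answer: 1/3001 ≈ 0.00033322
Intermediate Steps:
N(L, M) = (-5 + L)²
w(t) = -33 + 2*t (w(t) = -3 + ((t - 30) + t) = -3 + ((-30 + t) + t) = -3 + (-30 + 2*t) = -33 + 2*t)
1/(N(-51, -1*0 + 3) + w(-51)) = 1/((-5 - 51)² + (-33 + 2*(-51))) = 1/((-56)² + (-33 - 102)) = 1/(3136 - 135) = 1/3001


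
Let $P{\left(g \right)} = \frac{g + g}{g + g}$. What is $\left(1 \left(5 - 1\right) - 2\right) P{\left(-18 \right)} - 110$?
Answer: $-108$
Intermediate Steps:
$P{\left(g \right)} = 1$ ($P{\left(g \right)} = \frac{2 g}{2 g} = 2 g \frac{1}{2 g} = 1$)
$\left(1 \left(5 - 1\right) - 2\right) P{\left(-18 \right)} - 110 = \left(1 \left(5 - 1\right) - 2\right) 1 - 110 = \left(1 \cdot 4 - 2\right) 1 - 110 = \left(4 - 2\right) 1 - 110 = 2 \cdot 1 - 110 = 2 - 110 = -108$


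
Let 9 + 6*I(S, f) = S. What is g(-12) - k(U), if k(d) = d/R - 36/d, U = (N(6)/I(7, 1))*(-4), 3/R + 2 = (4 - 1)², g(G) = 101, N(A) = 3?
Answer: 18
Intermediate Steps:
R = 3/7 (R = 3/(-2 + (4 - 1)²) = 3/(-2 + 3²) = 3/(-2 + 9) = 3/7 ≈ 0.42857)
I(S, f) = -3/2 + S/6
U = 36 (U = (3/(-3/2 + (⅙)*7))*(-4) = (3/(-3/2 + 7/6))*(-4) = (3/(-⅓))*(-4) = (3*(-3))*(-4) = -9*(-4) = 36)
k(d) = -36/d + 7*d/3 (k(d) = d/(3/7) - 36/d = d*(7/3) - 36/d = 7*d/3 - 36/d = -36/d + 7*d/3)
g(-12) - k(U) = 101 - (-36/36 + (7/3)*36) = 101 - (-36*1/36 + 84) = 101 - (-1 + 84) = 101 - 1*83 = 101 - 83 = 18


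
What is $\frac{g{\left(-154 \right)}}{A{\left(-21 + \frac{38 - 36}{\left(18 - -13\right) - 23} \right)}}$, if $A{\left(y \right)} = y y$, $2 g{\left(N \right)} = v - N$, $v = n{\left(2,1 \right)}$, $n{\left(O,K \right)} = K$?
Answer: $\frac{1240}{6889} \approx 0.18$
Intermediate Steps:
$v = 1$
$g{\left(N \right)} = \frac{1}{2} - \frac{N}{2}$ ($g{\left(N \right)} = \frac{1 - N}{2} = \frac{1}{2} - \frac{N}{2}$)
$A{\left(y \right)} = y^{2}$
$\frac{g{\left(-154 \right)}}{A{\left(-21 + \frac{38 - 36}{\left(18 - -13\right) - 23} \right)}} = \frac{\frac{1}{2} - -77}{\left(-21 + \frac{38 - 36}{\left(18 - -13\right) - 23}\right)^{2}} = \frac{\frac{1}{2} + 77}{\left(-21 + \frac{2}{\left(18 + 13\right) - 23}\right)^{2}} = \frac{155}{2 \left(-21 + \frac{2}{31 - 23}\right)^{2}} = \frac{155}{2 \left(-21 + \frac{2}{8}\right)^{2}} = \frac{155}{2 \left(-21 + 2 \cdot \frac{1}{8}\right)^{2}} = \frac{155}{2 \left(-21 + \frac{1}{4}\right)^{2}} = \frac{155}{2 \left(- \frac{83}{4}\right)^{2}} = \frac{155}{2 \cdot \frac{6889}{16}} = \frac{155}{2} \cdot \frac{16}{6889} = \frac{1240}{6889}$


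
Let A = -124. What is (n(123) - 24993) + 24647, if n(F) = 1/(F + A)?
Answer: -347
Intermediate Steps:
n(F) = 1/(-124 + F) (n(F) = 1/(F - 124) = 1/(-124 + F))
(n(123) - 24993) + 24647 = (1/(-124 + 123) - 24993) + 24647 = (1/(-1) - 24993) + 24647 = (-1 - 24993) + 24647 = -24994 + 24647 = -347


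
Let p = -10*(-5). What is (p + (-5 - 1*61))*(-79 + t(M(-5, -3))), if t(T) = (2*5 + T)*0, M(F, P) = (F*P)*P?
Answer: 1264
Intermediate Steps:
M(F, P) = F*P²
t(T) = 0 (t(T) = (10 + T)*0 = 0)
p = 50
(p + (-5 - 1*61))*(-79 + t(M(-5, -3))) = (50 + (-5 - 1*61))*(-79 + 0) = (50 + (-5 - 61))*(-79) = (50 - 66)*(-79) = -16*(-79) = 1264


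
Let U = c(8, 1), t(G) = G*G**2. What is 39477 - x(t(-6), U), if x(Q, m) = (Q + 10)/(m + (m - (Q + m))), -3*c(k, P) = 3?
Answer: 8487761/215 ≈ 39478.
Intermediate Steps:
t(G) = G**3
c(k, P) = -1 (c(k, P) = -1/3*3 = -1)
U = -1
x(Q, m) = (10 + Q)/(m - Q) (x(Q, m) = (10 + Q)/(m + (m + (-Q - m))) = (10 + Q)/(m - Q))
39477 - x(t(-6), U) = 39477 - (10 + (-6)**3)/(-1 - 1*(-6)**3) = 39477 - (10 - 216)/(-1 - 1*(-216)) = 39477 - (-206)/(-1 + 216) = 39477 - (-206)/215 = 39477 - 1*(-206/215) = 39477 + 206/215 = 8487761/215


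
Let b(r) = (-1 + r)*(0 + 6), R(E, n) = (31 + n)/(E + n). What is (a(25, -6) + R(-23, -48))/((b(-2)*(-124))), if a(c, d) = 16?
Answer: 1153/158472 ≈ 0.0072757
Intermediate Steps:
R(E, n) = (31 + n)/(E + n)
b(r) = -6 + 6*r (b(r) = (-1 + r)*6 = -6 + 6*r)
(a(25, -6) + R(-23, -48))/((b(-2)*(-124))) = (16 + (31 - 48)/(-23 - 48))/(((-6 + 6*(-2))*(-124))) = (16 - 17/(-71))/(((-6 - 12)*(-124))) = (16 - 1/71*(-17))/((-18*(-124))) = (16 + 17/71)/2232 = (1153/71)*(1/2232) = 1153/158472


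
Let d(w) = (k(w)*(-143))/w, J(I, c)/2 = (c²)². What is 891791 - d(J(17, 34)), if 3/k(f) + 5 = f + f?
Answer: 12740427540604692557/14286337875808 ≈ 8.9179e+5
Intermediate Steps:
k(f) = 3/(-5 + 2*f) (k(f) = 3/(-5 + (f + f)) = 3/(-5 + 2*f))
J(I, c) = 2*c⁴ (J(I, c) = 2*(c²)² = 2*c⁴)
d(w) = -429/(w*(-5 + 2*w)) (d(w) = ((3/(-5 + 2*w))*(-143))/w = (-429/(-5 + 2*w))/w = -429/(w*(-5 + 2*w)))
891791 - d(J(17, 34)) = 891791 - (-429)/((2*34⁴)*(-5 + 2*(2*34⁴))) = 891791 - (-429)/((2*1336336)*(-5 + 2*(2*1336336))) = 891791 - (-429)/(2672672*(-5 + 2*2672672)) = 891791 - (-429)/(2672672*(-5 + 5345344)) = 891791 - (-429)/(2672672*5345339) = 891791 - 1*(-429/14286337875808) = 891791 + 429/14286337875808 = 12740427540604692557/14286337875808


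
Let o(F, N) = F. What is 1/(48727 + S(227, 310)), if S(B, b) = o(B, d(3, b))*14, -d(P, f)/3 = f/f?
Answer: 1/51905 ≈ 1.9266e-5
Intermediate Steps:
d(P, f) = -3 (d(P, f) = -3*f/f = -3*1 = -3)
S(B, b) = 14*B (S(B, b) = B*14 = 14*B)
1/(48727 + S(227, 310)) = 1/(48727 + 14*227) = 1/(48727 + 3178) = 1/51905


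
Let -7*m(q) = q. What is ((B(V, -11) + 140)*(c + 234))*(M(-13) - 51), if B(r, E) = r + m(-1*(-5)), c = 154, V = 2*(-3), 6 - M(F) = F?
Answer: -11584128/7 ≈ -1.6549e+6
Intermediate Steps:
m(q) = -q/7
M(F) = 6 - F
V = -6
B(r, E) = -5/7 + r (B(r, E) = r - (-1)*(-5)/7 = r - ⅐*5 = r - 5/7 = -5/7 + r)
((B(V, -11) + 140)*(c + 234))*(M(-13) - 51) = (((-5/7 - 6) + 140)*(154 + 234))*((6 - 1*(-13)) - 51) = ((-47/7 + 140)*388)*((6 + 13) - 51) = ((933/7)*388)*(19 - 51) = (362004/7)*(-32) = -11584128/7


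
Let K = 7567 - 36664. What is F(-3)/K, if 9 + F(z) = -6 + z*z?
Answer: 2/9699 ≈ 0.00020621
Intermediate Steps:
K = -29097
F(z) = -15 + z**2 (F(z) = -9 + (-6 + z*z) = -9 + (-6 + z**2) = -15 + z**2)
F(-3)/K = (-15 + (-3)**2)/(-29097) = (-15 + 9)*(-1/29097) = -6*(-1/29097) = 2/9699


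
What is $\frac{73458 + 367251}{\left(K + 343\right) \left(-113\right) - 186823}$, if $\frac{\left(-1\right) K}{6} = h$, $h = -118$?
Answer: $- \frac{146903}{101862} \approx -1.4422$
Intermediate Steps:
$K = 708$ ($K = \left(-6\right) \left(-118\right) = 708$)
$\frac{73458 + 367251}{\left(K + 343\right) \left(-113\right) - 186823} = \frac{73458 + 367251}{\left(708 + 343\right) \left(-113\right) - 186823} = \frac{440709}{1051 \left(-113\right) - 186823} = \frac{440709}{-118763 - 186823} = \frac{440709}{-305586} = 440709 \left(- \frac{1}{305586}\right) = - \frac{146903}{101862}$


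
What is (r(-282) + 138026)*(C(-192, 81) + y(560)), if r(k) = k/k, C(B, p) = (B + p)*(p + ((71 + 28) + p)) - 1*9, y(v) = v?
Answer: -3922727340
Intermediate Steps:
C(B, p) = -9 + (99 + 2*p)*(B + p) (C(B, p) = (B + p)*(p + (99 + p)) - 9 = (B + p)*(99 + 2*p) - 9 = (99 + 2*p)*(B + p) - 9 = -9 + (99 + 2*p)*(B + p))
r(k) = 1
(r(-282) + 138026)*(C(-192, 81) + y(560)) = (1 + 138026)*((-9 + 2*81² + 99*(-192) + 99*81 + 2*(-192)*81) + 560) = 138027*((-9 + 2*6561 - 19008 + 8019 - 31104) + 560) = 138027*((-9 + 13122 - 19008 + 8019 - 31104) + 560) = 138027*(-28980 + 560) = 138027*(-28420) = -3922727340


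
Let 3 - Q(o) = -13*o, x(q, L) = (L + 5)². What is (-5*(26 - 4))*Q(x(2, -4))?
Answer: -1760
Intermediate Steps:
x(q, L) = (5 + L)²
Q(o) = 3 + 13*o (Q(o) = 3 - (-13)*o = 3 + 13*o)
(-5*(26 - 4))*Q(x(2, -4)) = (-5*(26 - 4))*(3 + 13*(5 - 4)²) = (-5*22)*(3 + 13*1²) = -110*(3 + 13*1) = -110*(3 + 13) = -110*16 = -1760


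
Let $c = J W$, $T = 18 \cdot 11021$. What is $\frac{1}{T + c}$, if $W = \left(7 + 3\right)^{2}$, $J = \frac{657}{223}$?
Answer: $\frac{223}{44303994} \approx 5.0334 \cdot 10^{-6}$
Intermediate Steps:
$T = 198378$
$J = \frac{657}{223}$ ($J = 657 \cdot \frac{1}{223} = \frac{657}{223} \approx 2.9462$)
$W = 100$ ($W = 10^{2} = 100$)
$c = \frac{65700}{223}$ ($c = \frac{657}{223} \cdot 100 = \frac{65700}{223} \approx 294.62$)
$\frac{1}{T + c} = \frac{1}{198378 + \frac{65700}{223}} = \frac{1}{\frac{44303994}{223}} = \frac{223}{44303994}$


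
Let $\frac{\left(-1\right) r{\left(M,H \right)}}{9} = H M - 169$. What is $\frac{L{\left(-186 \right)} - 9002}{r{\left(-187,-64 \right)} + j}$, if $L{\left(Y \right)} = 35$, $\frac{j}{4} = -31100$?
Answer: $\frac{8967}{230591} \approx 0.038887$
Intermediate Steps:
$j = -124400$ ($j = 4 \left(-31100\right) = -124400$)
$r{\left(M,H \right)} = 1521 - 9 H M$ ($r{\left(M,H \right)} = - 9 \left(H M - 169\right) = - 9 \left(-169 + H M\right) = 1521 - 9 H M$)
$\frac{L{\left(-186 \right)} - 9002}{r{\left(-187,-64 \right)} + j} = \frac{35 - 9002}{\left(1521 - \left(-576\right) \left(-187\right)\right) - 124400} = - \frac{8967}{\left(1521 - 107712\right) - 124400} = - \frac{8967}{-106191 - 124400} = - \frac{8967}{-230591} = \left(-8967\right) \left(- \frac{1}{230591}\right) = \frac{8967}{230591}$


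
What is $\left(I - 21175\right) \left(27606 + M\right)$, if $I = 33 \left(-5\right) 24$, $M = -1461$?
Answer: $-657154575$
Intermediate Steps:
$I = -3960$ ($I = \left(-165\right) 24 = -3960$)
$\left(I - 21175\right) \left(27606 + M\right) = \left(-3960 - 21175\right) \left(27606 - 1461\right) = \left(-25135\right) 26145 = -657154575$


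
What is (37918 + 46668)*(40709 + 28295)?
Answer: 5836772344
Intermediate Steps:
(37918 + 46668)*(40709 + 28295) = 84586*69004 = 5836772344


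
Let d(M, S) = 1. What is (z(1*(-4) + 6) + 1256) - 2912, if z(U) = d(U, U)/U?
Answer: -3311/2 ≈ -1655.5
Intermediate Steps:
z(U) = 1/U
(z(1*(-4) + 6) + 1256) - 2912 = (1/(1*(-4) + 6) + 1256) - 2912 = (1/(-4 + 6) + 1256) - 2912 = (1/2 + 1256) - 2912 = (½ + 1256) - 2912 = 2513/2 - 2912 = -3311/2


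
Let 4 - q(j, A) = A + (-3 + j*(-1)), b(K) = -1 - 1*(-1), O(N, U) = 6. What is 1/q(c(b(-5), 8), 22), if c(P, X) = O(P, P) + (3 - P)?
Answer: -⅙ ≈ -0.16667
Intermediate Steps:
b(K) = 0 (b(K) = -1 + 1 = 0)
c(P, X) = 9 - P (c(P, X) = 6 + (3 - P) = 9 - P)
q(j, A) = 7 + j - A (q(j, A) = 4 - (A + (-3 + j*(-1))) = 4 - (A + (-3 - j)) = 4 - (-3 + A - j) = 4 + (3 + j - A) = 7 + j - A)
1/q(c(b(-5), 8), 22) = 1/(7 + (9 - 1*0) - 1*22) = 1/(7 + (9 + 0) - 22) = 1/(7 + 9 - 22) = 1/(-6) = -⅙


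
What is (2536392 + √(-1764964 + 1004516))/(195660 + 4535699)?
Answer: 2536392/4731359 + 8*I*√11882/4731359 ≈ 0.53608 + 0.00018431*I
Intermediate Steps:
(2536392 + √(-1764964 + 1004516))/(195660 + 4535699) = (2536392 + √(-760448))/4731359 = (2536392 + 8*I*√11882)*(1/4731359) = 2536392/4731359 + 8*I*√11882/4731359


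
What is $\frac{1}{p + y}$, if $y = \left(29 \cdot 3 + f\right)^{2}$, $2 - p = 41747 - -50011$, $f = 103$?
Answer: $- \frac{1}{55656} \approx -1.7968 \cdot 10^{-5}$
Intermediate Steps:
$p = -91756$ ($p = 2 - \left(41747 - -50011\right) = 2 - \left(41747 + 50011\right) = 2 - 91758 = -91756$)
$y = 36100$ ($y = \left(29 \cdot 3 + 103\right)^{2} = \left(87 + 103\right)^{2} = 190^{2} = 36100$)
$\frac{1}{p + y} = \frac{1}{-91756 + 36100} = \frac{1}{-55656} = - \frac{1}{55656}$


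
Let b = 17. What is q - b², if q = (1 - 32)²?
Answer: 672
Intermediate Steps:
q = 961 (q = (-31)² = 961)
q - b² = 961 - 1*17² = 961 - 1*289 = 961 - 289 = 672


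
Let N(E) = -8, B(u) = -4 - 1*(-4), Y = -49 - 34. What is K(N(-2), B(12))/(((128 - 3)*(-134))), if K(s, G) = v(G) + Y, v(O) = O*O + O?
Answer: 83/16750 ≈ 0.0049552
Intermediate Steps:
Y = -83
B(u) = 0 (B(u) = -4 + 4 = 0)
v(O) = O + O**2 (v(O) = O**2 + O = O + O**2)
K(s, G) = -83 + G*(1 + G) (K(s, G) = G*(1 + G) - 83 = -83 + G*(1 + G))
K(N(-2), B(12))/(((128 - 3)*(-134))) = (-83 + 0*(1 + 0))/(((128 - 3)*(-134))) = (-83 + 0*1)/((125*(-134))) = (-83 + 0)/(-16750) = -83*(-1/16750) = 83/16750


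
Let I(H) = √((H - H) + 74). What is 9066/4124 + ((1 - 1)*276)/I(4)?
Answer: 4533/2062 ≈ 2.1983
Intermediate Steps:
I(H) = √74 (I(H) = √(0 + 74) = √74)
9066/4124 + ((1 - 1)*276)/I(4) = 9066/4124 + ((1 - 1)*276)/(√74) = 9066*(1/4124) + (0*276)*(√74/74) = 4533/2062 + 0*(√74/74) = 4533/2062 + 0 = 4533/2062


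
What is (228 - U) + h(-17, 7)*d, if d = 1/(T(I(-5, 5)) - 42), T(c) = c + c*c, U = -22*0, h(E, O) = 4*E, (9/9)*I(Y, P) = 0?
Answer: 4822/21 ≈ 229.62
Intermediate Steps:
I(Y, P) = 0
U = 0
T(c) = c + c**2
d = -1/42 (d = 1/(0*(1 + 0) - 42) = 1/(0*1 - 42) = 1/(0 - 42) = 1/(-42) = -1/42 ≈ -0.023810)
(228 - U) + h(-17, 7)*d = (228 - 1*0) + (4*(-17))*(-1/42) = (228 + 0) - 68*(-1/42) = 228 + 34/21 = 4822/21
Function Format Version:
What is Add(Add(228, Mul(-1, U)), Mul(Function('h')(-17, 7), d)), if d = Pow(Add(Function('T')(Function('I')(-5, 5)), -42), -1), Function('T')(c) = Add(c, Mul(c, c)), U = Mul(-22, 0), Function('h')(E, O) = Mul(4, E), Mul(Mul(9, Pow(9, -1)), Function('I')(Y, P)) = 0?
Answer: Rational(4822, 21) ≈ 229.62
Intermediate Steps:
Function('I')(Y, P) = 0
U = 0
Function('T')(c) = Add(c, Pow(c, 2))
d = Rational(-1, 42) (d = Pow(Add(Mul(0, Add(1, 0)), -42), -1) = Pow(Add(Mul(0, 1), -42), -1) = Pow(Add(0, -42), -1) = Pow(-42, -1) = Rational(-1, 42) ≈ -0.023810)
Add(Add(228, Mul(-1, U)), Mul(Function('h')(-17, 7), d)) = Add(Add(228, Mul(-1, 0)), Mul(Mul(4, -17), Rational(-1, 42))) = Add(Add(228, 0), Mul(-68, Rational(-1, 42))) = Add(228, Rational(34, 21)) = Rational(4822, 21)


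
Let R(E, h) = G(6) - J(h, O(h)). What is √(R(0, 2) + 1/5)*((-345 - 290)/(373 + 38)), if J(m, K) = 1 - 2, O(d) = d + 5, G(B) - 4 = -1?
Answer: -127*√105/411 ≈ -3.1663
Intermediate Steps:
G(B) = 3 (G(B) = 4 - 1 = 3)
O(d) = 5 + d
J(m, K) = -1
R(E, h) = 4 (R(E, h) = 3 - 1*(-1) = 3 + 1 = 4)
√(R(0, 2) + 1/5)*((-345 - 290)/(373 + 38)) = √(4 + 1/5)*((-345 - 290)/(373 + 38)) = √(4 + ⅕)*(-635/411) = √(21/5)*(-635*1/411) = (√105/5)*(-635/411) = -127*√105/411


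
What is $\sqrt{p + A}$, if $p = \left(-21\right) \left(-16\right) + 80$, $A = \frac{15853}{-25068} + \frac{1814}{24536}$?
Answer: $\frac{\sqrt{613927156088317146}}{38441778} \approx 20.382$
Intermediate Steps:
$A = - \frac{21468491}{38441778}$ ($A = 15853 \left(- \frac{1}{25068}\right) + 1814 \cdot \frac{1}{24536} = - \frac{15853}{25068} + \frac{907}{12268} = - \frac{21468491}{38441778} \approx -0.55847$)
$p = 416$ ($p = 336 + 80 = 416$)
$\sqrt{p + A} = \sqrt{416 - \frac{21468491}{38441778}} = \sqrt{\frac{15970311157}{38441778}} = \frac{\sqrt{613927156088317146}}{38441778}$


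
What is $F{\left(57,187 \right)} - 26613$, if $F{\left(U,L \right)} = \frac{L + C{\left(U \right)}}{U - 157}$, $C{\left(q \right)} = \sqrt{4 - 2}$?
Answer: $- \frac{2661487}{100} - \frac{\sqrt{2}}{100} \approx -26615.0$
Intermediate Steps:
$C{\left(q \right)} = \sqrt{2}$
$F{\left(U,L \right)} = \frac{L + \sqrt{2}}{-157 + U}$ ($F{\left(U,L \right)} = \frac{L + \sqrt{2}}{U - 157} = \frac{L + \sqrt{2}}{-157 + U}$)
$F{\left(57,187 \right)} - 26613 = \frac{187 + \sqrt{2}}{-157 + 57} - 26613 = \frac{187 + \sqrt{2}}{-100} - 26613 = - \frac{187 + \sqrt{2}}{100} - 26613 = \left(- \frac{187}{100} - \frac{\sqrt{2}}{100}\right) - 26613 = - \frac{2661487}{100} - \frac{\sqrt{2}}{100}$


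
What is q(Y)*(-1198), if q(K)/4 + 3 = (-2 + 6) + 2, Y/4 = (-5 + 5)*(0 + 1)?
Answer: -14376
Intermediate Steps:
Y = 0 (Y = 4*((-5 + 5)*(0 + 1)) = 4*(0*1) = 4*0 = 0)
q(K) = 12 (q(K) = -12 + 4*((-2 + 6) + 2) = -12 + 4*(4 + 2) = -12 + 4*6 = -12 + 24 = 12)
q(Y)*(-1198) = 12*(-1198) = -14376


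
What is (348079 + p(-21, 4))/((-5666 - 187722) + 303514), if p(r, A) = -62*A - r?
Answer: 173926/55063 ≈ 3.1587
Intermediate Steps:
p(r, A) = -r - 62*A
(348079 + p(-21, 4))/((-5666 - 187722) + 303514) = (348079 + (-1*(-21) - 62*4))/((-5666 - 187722) + 303514) = (348079 + (21 - 248))/(-193388 + 303514) = (348079 - 227)/110126 = 347852*(1/110126) = 173926/55063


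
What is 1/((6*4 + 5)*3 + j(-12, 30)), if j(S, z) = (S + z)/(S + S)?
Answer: 4/345 ≈ 0.011594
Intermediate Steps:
j(S, z) = (S + z)/(2*S) (j(S, z) = (S + z)/((2*S)) = (S + z)*(1/(2*S)) = (S + z)/(2*S))
1/((6*4 + 5)*3 + j(-12, 30)) = 1/((6*4 + 5)*3 + (½)*(-12 + 30)/(-12)) = 1/((24 + 5)*3 + (½)*(-1/12)*18) = 1/(29*3 - ¾) = 1/(87 - ¾) = 1/(345/4) = 4/345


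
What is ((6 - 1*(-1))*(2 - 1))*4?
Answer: 28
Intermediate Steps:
((6 - 1*(-1))*(2 - 1))*4 = ((6 + 1)*1)*4 = (7*1)*4 = 7*4 = 28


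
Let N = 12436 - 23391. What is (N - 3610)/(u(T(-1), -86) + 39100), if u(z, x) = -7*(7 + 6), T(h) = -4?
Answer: -4855/13003 ≈ -0.37338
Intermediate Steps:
N = -10955
u(z, x) = -91 (u(z, x) = -7*13 = -91)
(N - 3610)/(u(T(-1), -86) + 39100) = (-10955 - 3610)/(-91 + 39100) = -14565/39009 = -14565*1/39009 = -4855/13003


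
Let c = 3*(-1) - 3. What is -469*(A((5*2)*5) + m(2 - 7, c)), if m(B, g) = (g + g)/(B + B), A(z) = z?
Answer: -120064/5 ≈ -24013.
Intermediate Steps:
c = -6 (c = -3 - 3 = -6)
m(B, g) = g/B (m(B, g) = (2*g)/((2*B)) = (2*g)*(1/(2*B)) = g/B)
-469*(A((5*2)*5) + m(2 - 7, c)) = -469*((5*2)*5 - 6/(2 - 7)) = -469*(10*5 - 6/(-5)) = -469*(50 - 6*(-⅕)) = -469*(50 + 6/5) = -469*256/5 = -120064/5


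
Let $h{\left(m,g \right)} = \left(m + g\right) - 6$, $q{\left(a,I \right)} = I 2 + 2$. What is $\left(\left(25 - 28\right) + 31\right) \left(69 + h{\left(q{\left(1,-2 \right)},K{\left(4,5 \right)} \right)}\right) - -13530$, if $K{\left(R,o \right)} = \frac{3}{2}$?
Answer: $15280$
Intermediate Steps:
$K{\left(R,o \right)} = \frac{3}{2}$ ($K{\left(R,o \right)} = 3 \cdot \frac{1}{2} = \frac{3}{2}$)
$q{\left(a,I \right)} = 2 + 2 I$ ($q{\left(a,I \right)} = 2 I + 2 = 2 + 2 I$)
$h{\left(m,g \right)} = -6 + g + m$ ($h{\left(m,g \right)} = \left(g + m\right) - 6 = -6 + g + m$)
$\left(\left(25 - 28\right) + 31\right) \left(69 + h{\left(q{\left(1,-2 \right)},K{\left(4,5 \right)} \right)}\right) - -13530 = \left(\left(25 - 28\right) + 31\right) \left(69 + \left(-6 + \frac{3}{2} + \left(2 + 2 \left(-2\right)\right)\right)\right) - -13530 = \left(-3 + 31\right) \left(69 + \left(-6 + \frac{3}{2} + \left(2 - 4\right)\right)\right) + 13530 = 28 \left(69 - \frac{13}{2}\right) + 13530 = 28 \cdot \frac{125}{2} + 13530 = 1750 + 13530 = 15280$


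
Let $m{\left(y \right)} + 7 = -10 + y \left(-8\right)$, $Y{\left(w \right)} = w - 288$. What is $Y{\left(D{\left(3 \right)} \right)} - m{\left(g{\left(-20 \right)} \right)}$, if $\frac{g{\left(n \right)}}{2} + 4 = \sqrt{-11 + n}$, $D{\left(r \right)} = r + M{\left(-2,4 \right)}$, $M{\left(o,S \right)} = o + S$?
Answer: $-330 + 16 i \sqrt{31} \approx -330.0 + 89.084 i$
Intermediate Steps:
$M{\left(o,S \right)} = S + o$
$D{\left(r \right)} = 2 + r$ ($D{\left(r \right)} = r + \left(4 - 2\right) = r + 2 = 2 + r$)
$g{\left(n \right)} = -8 + 2 \sqrt{-11 + n}$
$Y{\left(w \right)} = -288 + w$ ($Y{\left(w \right)} = w - 288 = -288 + w$)
$m{\left(y \right)} = -17 - 8 y$ ($m{\left(y \right)} = -7 + \left(-10 + y \left(-8\right)\right) = -7 - \left(10 + 8 y\right) = -17 - 8 y$)
$Y{\left(D{\left(3 \right)} \right)} - m{\left(g{\left(-20 \right)} \right)} = \left(-288 + \left(2 + 3\right)\right) - \left(-17 - 8 \left(-8 + 2 \sqrt{-11 - 20}\right)\right) = \left(-288 + 5\right) - \left(-17 - 8 \left(-8 + 2 \sqrt{-31}\right)\right) = -283 - \left(-17 - 8 \left(-8 + 2 i \sqrt{31}\right)\right) = -283 - \left(-17 + \left(64 - 16 i \sqrt{31}\right)\right) = -283 - \left(47 - 16 i \sqrt{31}\right) = -330 + 16 i \sqrt{31}$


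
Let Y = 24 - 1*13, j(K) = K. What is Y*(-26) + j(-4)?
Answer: -290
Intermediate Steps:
Y = 11 (Y = 24 - 13 = 11)
Y*(-26) + j(-4) = 11*(-26) - 4 = -286 - 4 = -290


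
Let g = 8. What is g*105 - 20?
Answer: 820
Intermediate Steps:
g*105 - 20 = 8*105 - 20 = 840 - 20 = 820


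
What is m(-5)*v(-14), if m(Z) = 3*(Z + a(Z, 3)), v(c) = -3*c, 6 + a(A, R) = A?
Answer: -2016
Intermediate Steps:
a(A, R) = -6 + A
m(Z) = -18 + 6*Z (m(Z) = 3*(Z + (-6 + Z)) = 3*(-6 + 2*Z) = -18 + 6*Z)
m(-5)*v(-14) = (-18 + 6*(-5))*(-3*(-14)) = (-18 - 30)*42 = -48*42 = -2016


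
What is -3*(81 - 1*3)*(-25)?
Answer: 5850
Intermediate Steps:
-3*(81 - 1*3)*(-25) = -3*(81 - 3)*(-25) = -3*78*(-25) = -234*(-25) = 5850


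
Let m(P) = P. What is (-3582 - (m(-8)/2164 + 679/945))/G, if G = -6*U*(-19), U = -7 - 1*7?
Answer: 37380511/16651980 ≈ 2.2448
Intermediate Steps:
U = -14 (U = -7 - 7 = -14)
G = -1596 (G = -6*(-14)*(-19) = 84*(-19) = -1596)
(-3582 - (m(-8)/2164 + 679/945))/G = (-3582 - (-8/2164 + 679/945))/(-1596) = (-3582 - (-8*1/2164 + 679*(1/945)))*(-1/1596) = (-3582 - (-2/541 + 97/135))*(-1/1596) = (-3582 - 1*52207/73035)*(-1/1596) = (-3582 - 52207/73035)*(-1/1596) = -261663577/73035*(-1/1596) = 37380511/16651980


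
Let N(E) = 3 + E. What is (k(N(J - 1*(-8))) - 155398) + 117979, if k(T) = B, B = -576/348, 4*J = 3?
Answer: -1085199/29 ≈ -37421.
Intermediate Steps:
J = ¾ (J = (¼)*3 = ¾ ≈ 0.75000)
B = -48/29 (B = -576*1/348 = -48/29 ≈ -1.6552)
k(T) = -48/29
(k(N(J - 1*(-8))) - 155398) + 117979 = (-48/29 - 155398) + 117979 = -4506590/29 + 117979 = -1085199/29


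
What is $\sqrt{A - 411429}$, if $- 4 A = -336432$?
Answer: $27 i \sqrt{449} \approx 572.12 i$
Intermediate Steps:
$A = 84108$ ($A = \left(- \frac{1}{4}\right) \left(-336432\right) = 84108$)
$\sqrt{A - 411429} = \sqrt{84108 - 411429} = \sqrt{-327321} = 27 i \sqrt{449}$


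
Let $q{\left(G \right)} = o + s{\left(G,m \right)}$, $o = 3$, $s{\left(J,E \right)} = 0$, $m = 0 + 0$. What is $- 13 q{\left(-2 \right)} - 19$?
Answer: $-58$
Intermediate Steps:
$m = 0$
$q{\left(G \right)} = 3$ ($q{\left(G \right)} = 3 + 0 = 3$)
$- 13 q{\left(-2 \right)} - 19 = \left(-13\right) 3 - 19 = -39 - 19 = -58$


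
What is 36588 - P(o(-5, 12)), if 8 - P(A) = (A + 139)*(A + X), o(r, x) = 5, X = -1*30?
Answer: 32980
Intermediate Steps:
X = -30
P(A) = 8 - (-30 + A)*(139 + A) (P(A) = 8 - (A + 139)*(A - 30) = 8 - (139 + A)*(-30 + A) = 8 - (-30 + A)*(139 + A))
36588 - P(o(-5, 12)) = 36588 - (4178 - 1*5² - 109*5) = 36588 - (4178 - 1*25 - 545) = 36588 - (4178 - 25 - 545) = 36588 - 1*3608 = 36588 - 3608 = 32980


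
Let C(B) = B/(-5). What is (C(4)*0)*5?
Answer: 0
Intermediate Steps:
C(B) = -B/5 (C(B) = B*(-⅕) = -B/5)
(C(4)*0)*5 = (-⅕*4*0)*5 = -⅘*0*5 = 0*5 = 0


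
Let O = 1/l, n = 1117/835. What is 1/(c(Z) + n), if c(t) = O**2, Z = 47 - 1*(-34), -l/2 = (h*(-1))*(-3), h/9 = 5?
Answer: 12174300/16286027 ≈ 0.74753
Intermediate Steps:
n = 1117/835 (n = 1117*(1/835) = 1117/835 ≈ 1.3377)
h = 45 (h = 9*5 = 45)
l = -270 (l = -2*45*(-1)*(-3) = -(-90)*(-3) = -2*135 = -270)
Z = 81 (Z = 47 + 34 = 81)
O = -1/270 (O = 1/(-270) = -1/270 ≈ -0.0037037)
c(t) = 1/72900 (c(t) = (-1/270)**2 = 1/72900)
1/(c(Z) + n) = 1/(1/72900 + 1117/835) = 1/(16286027/12174300) = 12174300/16286027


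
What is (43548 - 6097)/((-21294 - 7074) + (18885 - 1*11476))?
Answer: -37451/20959 ≈ -1.7869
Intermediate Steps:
(43548 - 6097)/((-21294 - 7074) + (18885 - 1*11476)) = 37451/(-28368 + (18885 - 11476)) = 37451/(-28368 + 7409) = 37451/(-20959) = 37451*(-1/20959) = -37451/20959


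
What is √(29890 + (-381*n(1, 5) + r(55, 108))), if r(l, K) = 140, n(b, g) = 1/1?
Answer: √29649 ≈ 172.19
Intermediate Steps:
n(b, g) = 1
√(29890 + (-381*n(1, 5) + r(55, 108))) = √(29890 + (-381*1 + 140)) = √(29890 + (-381 + 140)) = √(29890 - 241) = √29649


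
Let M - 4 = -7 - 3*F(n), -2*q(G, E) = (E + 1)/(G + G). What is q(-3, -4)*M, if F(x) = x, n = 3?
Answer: 3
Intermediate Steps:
q(G, E) = -(1 + E)/(4*G) (q(G, E) = -(E + 1)/(2*(G + G)) = -(1 + E)/(2*(2*G)) = -(1 + E)*1/(2*G)/2 = -(1 + E)/(4*G))
M = -12 (M = 4 + (-7 - 3*3) = 4 + (-7 - 9) = 4 - 16 = -12)
q(-3, -4)*M = ((1/4)*(-1 - 1*(-4))/(-3))*(-12) = ((1/4)*(-1/3)*(-1 + 4))*(-12) = ((1/4)*(-1/3)*3)*(-12) = -1/4*(-12) = 3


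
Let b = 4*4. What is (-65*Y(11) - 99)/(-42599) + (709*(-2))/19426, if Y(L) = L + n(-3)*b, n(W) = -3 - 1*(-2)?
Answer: -32397829/413764087 ≈ -0.078300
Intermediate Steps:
n(W) = -1 (n(W) = -3 + 2 = -1)
b = 16
Y(L) = -16 + L (Y(L) = L - 1*16 = L - 16 = -16 + L)
(-65*Y(11) - 99)/(-42599) + (709*(-2))/19426 = (-65*(-16 + 11) - 99)/(-42599) + (709*(-2))/19426 = (-65*(-5) - 99)*(-1/42599) - 1418*1/19426 = (325 - 99)*(-1/42599) - 709/9713 = 226*(-1/42599) - 709/9713 = -226/42599 - 709/9713 = -32397829/413764087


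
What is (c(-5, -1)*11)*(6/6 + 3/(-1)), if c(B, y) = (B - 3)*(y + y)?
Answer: -352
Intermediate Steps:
c(B, y) = 2*y*(-3 + B) (c(B, y) = (-3 + B)*(2*y) = 2*y*(-3 + B))
(c(-5, -1)*11)*(6/6 + 3/(-1)) = ((2*(-1)*(-3 - 5))*11)*(6/6 + 3/(-1)) = ((2*(-1)*(-8))*11)*(6*(⅙) + 3*(-1)) = (16*11)*(1 - 3) = 176*(-2) = -352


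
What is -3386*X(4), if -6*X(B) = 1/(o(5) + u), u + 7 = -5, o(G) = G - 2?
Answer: -1693/27 ≈ -62.704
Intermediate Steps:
o(G) = -2 + G
u = -12 (u = -7 - 5 = -12)
X(B) = 1/54 (X(B) = -1/(6*((-2 + 5) - 12)) = -1/(6*(3 - 12)) = -1/6/(-9) = -1/6*(-1/9) = 1/54)
-3386*X(4) = -3386*1/54 = -1693/27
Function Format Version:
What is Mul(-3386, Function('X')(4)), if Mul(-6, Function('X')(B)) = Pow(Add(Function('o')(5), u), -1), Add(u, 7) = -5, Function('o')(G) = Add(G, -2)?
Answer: Rational(-1693, 27) ≈ -62.704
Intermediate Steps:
Function('o')(G) = Add(-2, G)
u = -12 (u = Add(-7, -5) = -12)
Function('X')(B) = Rational(1, 54) (Function('X')(B) = Mul(Rational(-1, 6), Pow(Add(Add(-2, 5), -12), -1)) = Mul(Rational(-1, 6), Pow(Add(3, -12), -1)) = Mul(Rational(-1, 6), Pow(-9, -1)) = Mul(Rational(-1, 6), Rational(-1, 9)) = Rational(1, 54))
Mul(-3386, Function('X')(4)) = Mul(-3386, Rational(1, 54)) = Rational(-1693, 27)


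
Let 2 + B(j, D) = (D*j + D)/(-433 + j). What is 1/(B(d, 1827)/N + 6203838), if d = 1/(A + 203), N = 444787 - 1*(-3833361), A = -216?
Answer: 3010746655/18678184506657742 ≈ 1.6119e-7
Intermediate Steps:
N = 4278148 (N = 444787 + 3833361 = 4278148)
d = -1/13 (d = 1/(-216 + 203) = 1/(-13) = -1/13 ≈ -0.076923)
B(j, D) = -2 + (D + D*j)/(-433 + j) (B(j, D) = -2 + (D*j + D)/(-433 + j) = -2 + (D + D*j)/(-433 + j))
1/(B(d, 1827)/N + 6203838) = 1/(((866 + 1827 - 2*(-1/13) + 1827*(-1/13))/(-433 - 1/13))/4278148 + 6203838) = 1/(((866 + 1827 + 2/13 - 1827/13)/(-5630/13))*(1/4278148) + 6203838) = 1/(-13/5630*33184/13*(1/4278148) + 6203838) = 1/(-16592/2815*1/4278148 + 6203838) = 1/(-4148/3010746655 + 6203838) = 1/(18678184506657742/3010746655) = 3010746655/18678184506657742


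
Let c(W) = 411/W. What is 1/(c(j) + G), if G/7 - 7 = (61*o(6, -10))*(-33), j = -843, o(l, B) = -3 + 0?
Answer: 281/11892345 ≈ 2.3629e-5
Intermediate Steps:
o(l, B) = -3
G = 42322 (G = 49 + 7*((61*(-3))*(-33)) = 49 + 7*(-183*(-33)) = 49 + 7*6039 = 49 + 42273 = 42322)
1/(c(j) + G) = 1/(411/(-843) + 42322) = 1/(411*(-1/843) + 42322) = 1/(-137/281 + 42322) = 1/(11892345/281) = 281/11892345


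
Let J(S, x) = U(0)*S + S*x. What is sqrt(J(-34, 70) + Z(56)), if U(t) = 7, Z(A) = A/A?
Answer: I*sqrt(2617) ≈ 51.157*I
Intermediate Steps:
Z(A) = 1
J(S, x) = 7*S + S*x
sqrt(J(-34, 70) + Z(56)) = sqrt(-34*(7 + 70) + 1) = sqrt(-34*77 + 1) = sqrt(-2618 + 1) = sqrt(-2617) = I*sqrt(2617)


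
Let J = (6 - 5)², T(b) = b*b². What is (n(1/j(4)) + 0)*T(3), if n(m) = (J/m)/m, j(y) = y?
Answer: 432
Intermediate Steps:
T(b) = b³
J = 1 (J = 1² = 1)
n(m) = m⁻² (n(m) = (1/m)/m = 1/(m*m) = m⁻²)
(n(1/j(4)) + 0)*T(3) = ((1/4)⁻² + 0)*3³ = ((¼)⁻² + 0)*27 = (16 + 0)*27 = 16*27 = 432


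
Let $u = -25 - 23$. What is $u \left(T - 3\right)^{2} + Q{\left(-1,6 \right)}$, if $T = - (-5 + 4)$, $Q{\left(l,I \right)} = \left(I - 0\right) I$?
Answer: $-156$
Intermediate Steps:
$Q{\left(l,I \right)} = I^{2}$ ($Q{\left(l,I \right)} = \left(I + 0\right) I = I I = I^{2}$)
$u = -48$ ($u = -25 - 23 = -48$)
$T = 1$ ($T = \left(-1\right) \left(-1\right) = 1$)
$u \left(T - 3\right)^{2} + Q{\left(-1,6 \right)} = - 48 \left(1 - 3\right)^{2} + 6^{2} = - 48 \left(-2\right)^{2} + 36 = \left(-48\right) 4 + 36 = -192 + 36 = -156$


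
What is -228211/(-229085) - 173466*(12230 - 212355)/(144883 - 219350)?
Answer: -7952642035137713/17059272695 ≈ -4.6618e+5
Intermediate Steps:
-228211/(-229085) - 173466*(12230 - 212355)/(144883 - 219350) = -228211*(-1/229085) - 173466/((-74467/(-200125))) = 228211/229085 - 173466/((-74467*(-1/200125))) = 228211/229085 - 173466/74467/200125 = 228211/229085 - 173466*200125/74467 = 228211/229085 - 34714883250/74467 = -7952642035137713/17059272695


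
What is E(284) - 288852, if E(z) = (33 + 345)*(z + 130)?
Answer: -132360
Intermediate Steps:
E(z) = 49140 + 378*z (E(z) = 378*(130 + z) = 49140 + 378*z)
E(284) - 288852 = (49140 + 378*284) - 288852 = (49140 + 107352) - 288852 = 156492 - 288852 = -132360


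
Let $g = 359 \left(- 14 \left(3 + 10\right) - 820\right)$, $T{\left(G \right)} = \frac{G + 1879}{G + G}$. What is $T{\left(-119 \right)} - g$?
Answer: $\frac{42805562}{119} \approx 3.5971 \cdot 10^{5}$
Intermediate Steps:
$T{\left(G \right)} = \frac{1879 + G}{2 G}$
$g = -359718$ ($g = 359 \left(\left(-14\right) 13 - 820\right) = 359 \left(-182 - 820\right) = 359 \left(-1002\right) = -359718$)
$T{\left(-119 \right)} - g = \frac{1879 - 119}{2 \left(-119\right)} - -359718 = \frac{1}{2} \left(- \frac{1}{119}\right) 1760 + 359718 = - \frac{880}{119} + 359718 = \frac{42805562}{119}$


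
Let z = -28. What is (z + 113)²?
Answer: 7225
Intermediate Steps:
(z + 113)² = (-28 + 113)² = 85² = 7225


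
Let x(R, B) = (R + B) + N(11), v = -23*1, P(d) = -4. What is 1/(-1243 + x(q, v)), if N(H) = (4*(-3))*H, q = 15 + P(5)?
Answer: -1/1387 ≈ -0.00072098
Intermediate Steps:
q = 11 (q = 15 - 4 = 11)
v = -23
N(H) = -12*H
x(R, B) = -132 + B + R (x(R, B) = (R + B) - 12*11 = (B + R) - 132 = -132 + B + R)
1/(-1243 + x(q, v)) = 1/(-1243 + (-132 - 23 + 11)) = 1/(-1243 - 144) = 1/(-1387) = -1/1387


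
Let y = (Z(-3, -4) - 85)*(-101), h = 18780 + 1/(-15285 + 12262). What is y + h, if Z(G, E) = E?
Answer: 83945686/3023 ≈ 27769.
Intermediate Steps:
h = 56771939/3023 (h = 18780 + 1/(-3023) = 18780 - 1/3023 = 56771939/3023 ≈ 18780.)
y = 8989 (y = (-4 - 85)*(-101) = -89*(-101) = 8989)
y + h = 8989 + 56771939/3023 = 83945686/3023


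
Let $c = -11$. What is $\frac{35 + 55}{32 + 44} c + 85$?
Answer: $\frac{2735}{38} \approx 71.974$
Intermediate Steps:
$\frac{35 + 55}{32 + 44} c + 85 = \frac{35 + 55}{32 + 44} \left(-11\right) + 85 = \frac{90}{76} \left(-11\right) + 85 = 90 \cdot \frac{1}{76} \left(-11\right) + 85 = \frac{45}{38} \left(-11\right) + 85 = - \frac{495}{38} + 85 = \frac{2735}{38}$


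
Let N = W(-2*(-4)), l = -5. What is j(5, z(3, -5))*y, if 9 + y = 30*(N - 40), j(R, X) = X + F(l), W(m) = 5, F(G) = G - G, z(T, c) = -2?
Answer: 2118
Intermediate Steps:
F(G) = 0
N = 5
j(R, X) = X (j(R, X) = X + 0 = X)
y = -1059 (y = -9 + 30*(5 - 40) = -9 + 30*(-35) = -9 - 1050 = -1059)
j(5, z(3, -5))*y = -2*(-1059) = 2118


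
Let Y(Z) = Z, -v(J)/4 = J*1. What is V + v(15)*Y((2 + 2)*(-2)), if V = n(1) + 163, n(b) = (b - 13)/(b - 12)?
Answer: 7085/11 ≈ 644.09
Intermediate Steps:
n(b) = (-13 + b)/(-12 + b)
v(J) = -4*J
V = 1805/11 (V = (-13 + 1)/(-12 + 1) + 163 = -12/(-11) + 163 = -1/11*(-12) + 163 = 12/11 + 163 = 1805/11 ≈ 164.09)
V + v(15)*Y((2 + 2)*(-2)) = 1805/11 + (-4*15)*((2 + 2)*(-2)) = 1805/11 - 240*(-2) = 1805/11 - 60*(-8) = 1805/11 + 480 = 7085/11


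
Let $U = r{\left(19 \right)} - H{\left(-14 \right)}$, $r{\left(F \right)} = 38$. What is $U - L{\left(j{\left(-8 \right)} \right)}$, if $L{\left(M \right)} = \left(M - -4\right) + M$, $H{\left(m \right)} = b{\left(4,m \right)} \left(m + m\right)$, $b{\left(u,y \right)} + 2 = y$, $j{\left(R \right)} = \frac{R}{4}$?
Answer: $-410$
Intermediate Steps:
$j{\left(R \right)} = \frac{R}{4}$ ($j{\left(R \right)} = R \frac{1}{4} = \frac{R}{4}$)
$b{\left(u,y \right)} = -2 + y$
$H{\left(m \right)} = 2 m \left(-2 + m\right)$ ($H{\left(m \right)} = \left(-2 + m\right) \left(m + m\right) = \left(-2 + m\right) 2 m = 2 m \left(-2 + m\right)$)
$L{\left(M \right)} = 4 + 2 M$ ($L{\left(M \right)} = \left(M + 4\right) + M = \left(4 + M\right) + M = 4 + 2 M$)
$U = -410$ ($U = 38 - 2 \left(-14\right) \left(-2 - 14\right) = 38 - 2 \left(-14\right) \left(-16\right) = 38 - 448 = -410$)
$U - L{\left(j{\left(-8 \right)} \right)} = -410 - \left(4 + 2 \cdot \frac{1}{4} \left(-8\right)\right) = -410 - \left(4 + 2 \left(-2\right)\right) = -410 - \left(4 - 4\right) = -410 - 0 = -410 + 0 = -410$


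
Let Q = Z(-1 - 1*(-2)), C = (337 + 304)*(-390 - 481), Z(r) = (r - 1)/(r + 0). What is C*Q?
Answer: 0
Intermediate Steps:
Z(r) = (-1 + r)/r
C = -558311 (C = 641*(-871) = -558311)
Q = 0 (Q = (-1 + (-1 - 1*(-2)))/(-1 - 1*(-2)) = (-1 + (-1 + 2))/(-1 + 2) = (-1 + 1)/1 = 1*0 = 0)
C*Q = -558311*0 = 0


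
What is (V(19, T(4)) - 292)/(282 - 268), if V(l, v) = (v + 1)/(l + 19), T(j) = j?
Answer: -11091/532 ≈ -20.848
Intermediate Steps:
V(l, v) = (1 + v)/(19 + l)
(V(19, T(4)) - 292)/(282 - 268) = ((1 + 4)/(19 + 19) - 292)/(282 - 268) = (5/38 - 292)/14 = ((1/38)*5 - 292)*(1/14) = (5/38 - 292)*(1/14) = -11091/38*1/14 = -11091/532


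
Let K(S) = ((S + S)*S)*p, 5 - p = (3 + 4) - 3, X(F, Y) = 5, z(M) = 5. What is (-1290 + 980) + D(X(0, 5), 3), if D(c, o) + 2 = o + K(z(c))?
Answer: -259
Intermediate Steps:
p = 1 (p = 5 - ((3 + 4) - 3) = 5 - (7 - 3) = 5 - 1*4 = 5 - 4 = 1)
K(S) = 2*S² (K(S) = ((S + S)*S)*1 = ((2*S)*S)*1 = (2*S²)*1 = 2*S²)
D(c, o) = 48 + o (D(c, o) = -2 + (o + 2*5²) = -2 + (o + 2*25) = -2 + (o + 50) = -2 + (50 + o) = 48 + o)
(-1290 + 980) + D(X(0, 5), 3) = (-1290 + 980) + (48 + 3) = -310 + 51 = -259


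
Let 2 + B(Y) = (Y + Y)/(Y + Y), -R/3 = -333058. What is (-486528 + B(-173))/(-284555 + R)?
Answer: -486529/714619 ≈ -0.68082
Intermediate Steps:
R = 999174 (R = -3*(-333058) = 999174)
B(Y) = -1 (B(Y) = -2 + (Y + Y)/(Y + Y) = -2 + (2*Y)/((2*Y)) = -2 + (2*Y)*(1/(2*Y)) = -2 + 1 = -1)
(-486528 + B(-173))/(-284555 + R) = (-486528 - 1)/(-284555 + 999174) = -486529/714619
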